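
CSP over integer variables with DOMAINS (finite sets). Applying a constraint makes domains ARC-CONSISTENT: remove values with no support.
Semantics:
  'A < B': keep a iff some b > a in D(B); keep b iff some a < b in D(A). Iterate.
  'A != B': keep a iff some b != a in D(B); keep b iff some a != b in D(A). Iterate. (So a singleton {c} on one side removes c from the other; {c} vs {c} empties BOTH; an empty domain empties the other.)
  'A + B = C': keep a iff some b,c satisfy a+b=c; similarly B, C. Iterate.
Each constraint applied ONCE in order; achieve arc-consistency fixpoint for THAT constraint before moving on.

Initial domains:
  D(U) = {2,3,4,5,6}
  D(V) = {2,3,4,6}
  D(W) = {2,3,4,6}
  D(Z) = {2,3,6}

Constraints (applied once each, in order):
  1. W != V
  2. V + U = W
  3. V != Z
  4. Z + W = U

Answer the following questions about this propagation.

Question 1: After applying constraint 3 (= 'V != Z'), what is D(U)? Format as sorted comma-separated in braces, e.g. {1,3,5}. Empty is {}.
Answer: {2,3,4}

Derivation:
Constraint 1 (W != V) on D(W)={2,3,4,6} D(V)={2,3,4,6}: no change
Constraint 2 (V + U = W) on D(V)={2,3,4,6} D(U)={2,3,4,5,6} D(W)={2,3,4,6}: V {2,3,4,6}->{2,3,4}; U {2,3,4,5,6}->{2,3,4}; W {2,3,4,6}->{4,6}
Constraint 3 (V != Z) on D(V)={2,3,4} D(Z)={2,3,6}: no change
So after constraint 3: D(U) = {2,3,4}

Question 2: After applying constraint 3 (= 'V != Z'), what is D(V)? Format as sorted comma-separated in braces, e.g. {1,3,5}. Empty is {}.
Constraint 1 (W != V) on D(W)={2,3,4,6} D(V)={2,3,4,6}: no change
Constraint 2 (V + U = W) on D(V)={2,3,4,6} D(U)={2,3,4,5,6} D(W)={2,3,4,6}: V {2,3,4,6}->{2,3,4}; U {2,3,4,5,6}->{2,3,4}; W {2,3,4,6}->{4,6}
Constraint 3 (V != Z) on D(V)={2,3,4} D(Z)={2,3,6}: no change
So after constraint 3: D(V) = {2,3,4}

Answer: {2,3,4}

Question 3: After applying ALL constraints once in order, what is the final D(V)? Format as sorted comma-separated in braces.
Constraint 1 (W != V) on D(W)={2,3,4,6} D(V)={2,3,4,6}: no change
Constraint 2 (V + U = W) on D(V)={2,3,4,6} D(U)={2,3,4,5,6} D(W)={2,3,4,6}: V {2,3,4,6}->{2,3,4}; U {2,3,4,5,6}->{2,3,4}; W {2,3,4,6}->{4,6}
Constraint 3 (V != Z) on D(V)={2,3,4} D(Z)={2,3,6}: no change
Constraint 4 (Z + W = U) on D(Z)={2,3,6} D(W)={4,6} D(U)={2,3,4}: Z {2,3,6}->{}; W {4,6}->{}; U {2,3,4}->{}
So after all 4 constraints: D(V) = {2,3,4}

Answer: {2,3,4}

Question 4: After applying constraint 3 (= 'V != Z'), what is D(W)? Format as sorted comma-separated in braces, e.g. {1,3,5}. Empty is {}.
Answer: {4,6}

Derivation:
Constraint 1 (W != V) on D(W)={2,3,4,6} D(V)={2,3,4,6}: no change
Constraint 2 (V + U = W) on D(V)={2,3,4,6} D(U)={2,3,4,5,6} D(W)={2,3,4,6}: V {2,3,4,6}->{2,3,4}; U {2,3,4,5,6}->{2,3,4}; W {2,3,4,6}->{4,6}
Constraint 3 (V != Z) on D(V)={2,3,4} D(Z)={2,3,6}: no change
So after constraint 3: D(W) = {4,6}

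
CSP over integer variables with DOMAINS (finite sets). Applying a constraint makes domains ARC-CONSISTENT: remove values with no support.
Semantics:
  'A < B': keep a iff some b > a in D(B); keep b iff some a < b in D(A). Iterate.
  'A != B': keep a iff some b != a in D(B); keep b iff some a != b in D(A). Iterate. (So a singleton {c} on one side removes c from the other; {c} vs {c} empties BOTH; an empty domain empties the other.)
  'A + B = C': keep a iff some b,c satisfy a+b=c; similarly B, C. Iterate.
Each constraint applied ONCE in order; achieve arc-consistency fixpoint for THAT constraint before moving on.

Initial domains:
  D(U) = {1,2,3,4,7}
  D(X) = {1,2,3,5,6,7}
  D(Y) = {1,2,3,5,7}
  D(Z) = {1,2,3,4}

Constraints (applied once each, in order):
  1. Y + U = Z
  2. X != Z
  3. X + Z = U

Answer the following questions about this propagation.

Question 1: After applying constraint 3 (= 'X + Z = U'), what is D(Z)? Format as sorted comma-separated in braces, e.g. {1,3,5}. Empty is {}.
Constraint 1 (Y + U = Z) on D(Y)={1,2,3,5,7} D(U)={1,2,3,4,7} D(Z)={1,2,3,4}: Y {1,2,3,5,7}->{1,2,3}; U {1,2,3,4,7}->{1,2,3}; Z {1,2,3,4}->{2,3,4}
Constraint 2 (X != Z) on D(X)={1,2,3,5,6,7} D(Z)={2,3,4}: no change
Constraint 3 (X + Z = U) on D(X)={1,2,3,5,6,7} D(Z)={2,3,4} D(U)={1,2,3}: X {1,2,3,5,6,7}->{1}; Z {2,3,4}->{2}; U {1,2,3}->{3}
So after constraint 3: D(Z) = {2}

Answer: {2}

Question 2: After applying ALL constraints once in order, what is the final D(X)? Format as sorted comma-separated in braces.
Constraint 1 (Y + U = Z) on D(Y)={1,2,3,5,7} D(U)={1,2,3,4,7} D(Z)={1,2,3,4}: Y {1,2,3,5,7}->{1,2,3}; U {1,2,3,4,7}->{1,2,3}; Z {1,2,3,4}->{2,3,4}
Constraint 2 (X != Z) on D(X)={1,2,3,5,6,7} D(Z)={2,3,4}: no change
Constraint 3 (X + Z = U) on D(X)={1,2,3,5,6,7} D(Z)={2,3,4} D(U)={1,2,3}: X {1,2,3,5,6,7}->{1}; Z {2,3,4}->{2}; U {1,2,3}->{3}
So after all 3 constraints: D(X) = {1}

Answer: {1}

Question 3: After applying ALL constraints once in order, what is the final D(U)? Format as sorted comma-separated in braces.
Answer: {3}

Derivation:
Constraint 1 (Y + U = Z) on D(Y)={1,2,3,5,7} D(U)={1,2,3,4,7} D(Z)={1,2,3,4}: Y {1,2,3,5,7}->{1,2,3}; U {1,2,3,4,7}->{1,2,3}; Z {1,2,3,4}->{2,3,4}
Constraint 2 (X != Z) on D(X)={1,2,3,5,6,7} D(Z)={2,3,4}: no change
Constraint 3 (X + Z = U) on D(X)={1,2,3,5,6,7} D(Z)={2,3,4} D(U)={1,2,3}: X {1,2,3,5,6,7}->{1}; Z {2,3,4}->{2}; U {1,2,3}->{3}
So after all 3 constraints: D(U) = {3}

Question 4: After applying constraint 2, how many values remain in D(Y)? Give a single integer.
Answer: 3

Derivation:
Constraint 1 (Y + U = Z) on D(Y)={1,2,3,5,7} D(U)={1,2,3,4,7} D(Z)={1,2,3,4}: Y {1,2,3,5,7}->{1,2,3}; U {1,2,3,4,7}->{1,2,3}; Z {1,2,3,4}->{2,3,4}
Constraint 2 (X != Z) on D(X)={1,2,3,5,6,7} D(Z)={2,3,4}: no change
So after constraint 2: D(Y)={1,2,3}, size = 3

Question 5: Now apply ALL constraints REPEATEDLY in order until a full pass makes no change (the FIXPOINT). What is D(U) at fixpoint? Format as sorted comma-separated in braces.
Answer: {}

Derivation:
pass 0 (initial): D(U)={1,2,3,4,7}
pass 1: U {1,2,3,4,7}->{3}; X {1,2,3,5,6,7}->{1}; Y {1,2,3,5,7}->{1,2,3}; Z {1,2,3,4}->{2}
pass 2: U {3}->{}; X {1}->{}; Y {1,2,3}->{}; Z {2}->{}
pass 3: no change
Fixpoint after 3 passes: D(U) = {}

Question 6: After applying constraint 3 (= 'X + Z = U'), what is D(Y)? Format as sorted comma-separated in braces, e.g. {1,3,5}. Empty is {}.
Constraint 1 (Y + U = Z) on D(Y)={1,2,3,5,7} D(U)={1,2,3,4,7} D(Z)={1,2,3,4}: Y {1,2,3,5,7}->{1,2,3}; U {1,2,3,4,7}->{1,2,3}; Z {1,2,3,4}->{2,3,4}
Constraint 2 (X != Z) on D(X)={1,2,3,5,6,7} D(Z)={2,3,4}: no change
Constraint 3 (X + Z = U) on D(X)={1,2,3,5,6,7} D(Z)={2,3,4} D(U)={1,2,3}: X {1,2,3,5,6,7}->{1}; Z {2,3,4}->{2}; U {1,2,3}->{3}
So after constraint 3: D(Y) = {1,2,3}

Answer: {1,2,3}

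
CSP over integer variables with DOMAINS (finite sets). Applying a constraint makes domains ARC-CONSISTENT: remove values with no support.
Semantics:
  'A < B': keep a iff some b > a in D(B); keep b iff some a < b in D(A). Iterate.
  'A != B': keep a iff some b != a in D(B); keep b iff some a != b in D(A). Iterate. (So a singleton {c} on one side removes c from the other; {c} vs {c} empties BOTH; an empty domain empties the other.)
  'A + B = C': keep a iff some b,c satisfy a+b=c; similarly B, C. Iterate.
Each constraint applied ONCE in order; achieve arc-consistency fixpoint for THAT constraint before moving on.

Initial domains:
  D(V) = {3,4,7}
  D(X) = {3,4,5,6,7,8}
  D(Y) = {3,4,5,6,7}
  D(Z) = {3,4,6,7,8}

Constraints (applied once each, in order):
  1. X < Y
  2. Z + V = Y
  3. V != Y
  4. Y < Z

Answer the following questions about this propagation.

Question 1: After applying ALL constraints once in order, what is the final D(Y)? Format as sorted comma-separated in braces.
Answer: {}

Derivation:
Constraint 1 (X < Y) on D(X)={3,4,5,6,7,8} D(Y)={3,4,5,6,7}: X {3,4,5,6,7,8}->{3,4,5,6}; Y {3,4,5,6,7}->{4,5,6,7}
Constraint 2 (Z + V = Y) on D(Z)={3,4,6,7,8} D(V)={3,4,7} D(Y)={4,5,6,7}: Z {3,4,6,7,8}->{3,4}; V {3,4,7}->{3,4}; Y {4,5,6,7}->{6,7}
Constraint 3 (V != Y) on D(V)={3,4} D(Y)={6,7}: no change
Constraint 4 (Y < Z) on D(Y)={6,7} D(Z)={3,4}: Y {6,7}->{}; Z {3,4}->{}
So after all 4 constraints: D(Y) = {}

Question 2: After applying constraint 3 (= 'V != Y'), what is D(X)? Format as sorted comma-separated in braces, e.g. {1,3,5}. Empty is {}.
Answer: {3,4,5,6}

Derivation:
Constraint 1 (X < Y) on D(X)={3,4,5,6,7,8} D(Y)={3,4,5,6,7}: X {3,4,5,6,7,8}->{3,4,5,6}; Y {3,4,5,6,7}->{4,5,6,7}
Constraint 2 (Z + V = Y) on D(Z)={3,4,6,7,8} D(V)={3,4,7} D(Y)={4,5,6,7}: Z {3,4,6,7,8}->{3,4}; V {3,4,7}->{3,4}; Y {4,5,6,7}->{6,7}
Constraint 3 (V != Y) on D(V)={3,4} D(Y)={6,7}: no change
So after constraint 3: D(X) = {3,4,5,6}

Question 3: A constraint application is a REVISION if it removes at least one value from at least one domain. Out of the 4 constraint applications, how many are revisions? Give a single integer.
Constraint 1 (X < Y) on D(X)={3,4,5,6,7,8} D(Y)={3,4,5,6,7}: X {3,4,5,6,7,8}->{3,4,5,6}; Y {3,4,5,6,7}->{4,5,6,7} => REVISION
Constraint 2 (Z + V = Y) on D(Z)={3,4,6,7,8} D(V)={3,4,7} D(Y)={4,5,6,7}: Z {3,4,6,7,8}->{3,4}; V {3,4,7}->{3,4}; Y {4,5,6,7}->{6,7} => REVISION
Constraint 3 (V != Y) on D(V)={3,4} D(Y)={6,7}: no change => not a revision
Constraint 4 (Y < Z) on D(Y)={6,7} D(Z)={3,4}: Y {6,7}->{}; Z {3,4}->{} => REVISION
Total revisions = 3

Answer: 3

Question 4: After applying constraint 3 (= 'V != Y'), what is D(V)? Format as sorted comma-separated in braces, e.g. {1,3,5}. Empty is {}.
Answer: {3,4}

Derivation:
Constraint 1 (X < Y) on D(X)={3,4,5,6,7,8} D(Y)={3,4,5,6,7}: X {3,4,5,6,7,8}->{3,4,5,6}; Y {3,4,5,6,7}->{4,5,6,7}
Constraint 2 (Z + V = Y) on D(Z)={3,4,6,7,8} D(V)={3,4,7} D(Y)={4,5,6,7}: Z {3,4,6,7,8}->{3,4}; V {3,4,7}->{3,4}; Y {4,5,6,7}->{6,7}
Constraint 3 (V != Y) on D(V)={3,4} D(Y)={6,7}: no change
So after constraint 3: D(V) = {3,4}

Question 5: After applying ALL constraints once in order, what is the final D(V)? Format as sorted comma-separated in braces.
Answer: {3,4}

Derivation:
Constraint 1 (X < Y) on D(X)={3,4,5,6,7,8} D(Y)={3,4,5,6,7}: X {3,4,5,6,7,8}->{3,4,5,6}; Y {3,4,5,6,7}->{4,5,6,7}
Constraint 2 (Z + V = Y) on D(Z)={3,4,6,7,8} D(V)={3,4,7} D(Y)={4,5,6,7}: Z {3,4,6,7,8}->{3,4}; V {3,4,7}->{3,4}; Y {4,5,6,7}->{6,7}
Constraint 3 (V != Y) on D(V)={3,4} D(Y)={6,7}: no change
Constraint 4 (Y < Z) on D(Y)={6,7} D(Z)={3,4}: Y {6,7}->{}; Z {3,4}->{}
So after all 4 constraints: D(V) = {3,4}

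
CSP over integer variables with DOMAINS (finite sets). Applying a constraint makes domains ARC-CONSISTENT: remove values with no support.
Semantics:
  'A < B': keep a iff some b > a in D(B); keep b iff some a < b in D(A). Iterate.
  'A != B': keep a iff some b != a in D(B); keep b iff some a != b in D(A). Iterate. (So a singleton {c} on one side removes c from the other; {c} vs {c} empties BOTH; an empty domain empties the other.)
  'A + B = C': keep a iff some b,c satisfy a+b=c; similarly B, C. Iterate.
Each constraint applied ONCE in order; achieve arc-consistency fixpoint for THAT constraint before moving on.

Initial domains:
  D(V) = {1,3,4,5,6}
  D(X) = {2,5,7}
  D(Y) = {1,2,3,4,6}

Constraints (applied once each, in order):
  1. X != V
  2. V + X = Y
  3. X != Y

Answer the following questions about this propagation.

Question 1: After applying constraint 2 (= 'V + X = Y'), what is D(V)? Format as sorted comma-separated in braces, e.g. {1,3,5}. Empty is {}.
Constraint 1 (X != V) on D(X)={2,5,7} D(V)={1,3,4,5,6}: no change
Constraint 2 (V + X = Y) on D(V)={1,3,4,5,6} D(X)={2,5,7} D(Y)={1,2,3,4,6}: V {1,3,4,5,6}->{1,4}; X {2,5,7}->{2,5}; Y {1,2,3,4,6}->{3,6}
So after constraint 2: D(V) = {1,4}

Answer: {1,4}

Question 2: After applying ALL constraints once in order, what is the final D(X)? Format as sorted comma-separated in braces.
Answer: {2,5}

Derivation:
Constraint 1 (X != V) on D(X)={2,5,7} D(V)={1,3,4,5,6}: no change
Constraint 2 (V + X = Y) on D(V)={1,3,4,5,6} D(X)={2,5,7} D(Y)={1,2,3,4,6}: V {1,3,4,5,6}->{1,4}; X {2,5,7}->{2,5}; Y {1,2,3,4,6}->{3,6}
Constraint 3 (X != Y) on D(X)={2,5} D(Y)={3,6}: no change
So after all 3 constraints: D(X) = {2,5}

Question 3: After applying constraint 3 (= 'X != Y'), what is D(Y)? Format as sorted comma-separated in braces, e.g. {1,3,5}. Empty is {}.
Answer: {3,6}

Derivation:
Constraint 1 (X != V) on D(X)={2,5,7} D(V)={1,3,4,5,6}: no change
Constraint 2 (V + X = Y) on D(V)={1,3,4,5,6} D(X)={2,5,7} D(Y)={1,2,3,4,6}: V {1,3,4,5,6}->{1,4}; X {2,5,7}->{2,5}; Y {1,2,3,4,6}->{3,6}
Constraint 3 (X != Y) on D(X)={2,5} D(Y)={3,6}: no change
So after constraint 3: D(Y) = {3,6}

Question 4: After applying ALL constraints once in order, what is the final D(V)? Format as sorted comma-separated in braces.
Constraint 1 (X != V) on D(X)={2,5,7} D(V)={1,3,4,5,6}: no change
Constraint 2 (V + X = Y) on D(V)={1,3,4,5,6} D(X)={2,5,7} D(Y)={1,2,3,4,6}: V {1,3,4,5,6}->{1,4}; X {2,5,7}->{2,5}; Y {1,2,3,4,6}->{3,6}
Constraint 3 (X != Y) on D(X)={2,5} D(Y)={3,6}: no change
So after all 3 constraints: D(V) = {1,4}

Answer: {1,4}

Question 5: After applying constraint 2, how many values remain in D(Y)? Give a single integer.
Constraint 1 (X != V) on D(X)={2,5,7} D(V)={1,3,4,5,6}: no change
Constraint 2 (V + X = Y) on D(V)={1,3,4,5,6} D(X)={2,5,7} D(Y)={1,2,3,4,6}: V {1,3,4,5,6}->{1,4}; X {2,5,7}->{2,5}; Y {1,2,3,4,6}->{3,6}
So after constraint 2: D(Y)={3,6}, size = 2

Answer: 2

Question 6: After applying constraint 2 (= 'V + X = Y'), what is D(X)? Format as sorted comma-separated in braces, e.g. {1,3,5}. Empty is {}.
Answer: {2,5}

Derivation:
Constraint 1 (X != V) on D(X)={2,5,7} D(V)={1,3,4,5,6}: no change
Constraint 2 (V + X = Y) on D(V)={1,3,4,5,6} D(X)={2,5,7} D(Y)={1,2,3,4,6}: V {1,3,4,5,6}->{1,4}; X {2,5,7}->{2,5}; Y {1,2,3,4,6}->{3,6}
So after constraint 2: D(X) = {2,5}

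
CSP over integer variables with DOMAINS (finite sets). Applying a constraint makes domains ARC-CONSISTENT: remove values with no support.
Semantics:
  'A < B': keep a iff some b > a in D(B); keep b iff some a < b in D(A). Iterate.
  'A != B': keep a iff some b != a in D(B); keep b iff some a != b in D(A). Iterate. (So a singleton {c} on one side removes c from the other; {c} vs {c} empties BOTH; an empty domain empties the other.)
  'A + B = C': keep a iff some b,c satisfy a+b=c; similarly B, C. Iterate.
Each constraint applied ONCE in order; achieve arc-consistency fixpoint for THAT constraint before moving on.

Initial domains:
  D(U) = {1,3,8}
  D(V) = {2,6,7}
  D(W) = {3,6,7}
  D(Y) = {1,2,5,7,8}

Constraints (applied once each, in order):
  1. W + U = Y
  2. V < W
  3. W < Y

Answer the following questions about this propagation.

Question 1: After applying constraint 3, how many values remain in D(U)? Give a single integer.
Constraint 1 (W + U = Y) on D(W)={3,6,7} D(U)={1,3,8} D(Y)={1,2,5,7,8}: W {3,6,7}->{6,7}; U {1,3,8}->{1}; Y {1,2,5,7,8}->{7,8}
Constraint 2 (V < W) on D(V)={2,6,7} D(W)={6,7}: V {2,6,7}->{2,6}
Constraint 3 (W < Y) on D(W)={6,7} D(Y)={7,8}: no change
So after constraint 3: D(U)={1}, size = 1

Answer: 1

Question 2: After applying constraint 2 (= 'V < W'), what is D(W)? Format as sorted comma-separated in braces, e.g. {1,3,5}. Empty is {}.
Constraint 1 (W + U = Y) on D(W)={3,6,7} D(U)={1,3,8} D(Y)={1,2,5,7,8}: W {3,6,7}->{6,7}; U {1,3,8}->{1}; Y {1,2,5,7,8}->{7,8}
Constraint 2 (V < W) on D(V)={2,6,7} D(W)={6,7}: V {2,6,7}->{2,6}
So after constraint 2: D(W) = {6,7}

Answer: {6,7}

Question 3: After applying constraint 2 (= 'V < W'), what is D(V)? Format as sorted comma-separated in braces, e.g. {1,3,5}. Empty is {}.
Constraint 1 (W + U = Y) on D(W)={3,6,7} D(U)={1,3,8} D(Y)={1,2,5,7,8}: W {3,6,7}->{6,7}; U {1,3,8}->{1}; Y {1,2,5,7,8}->{7,8}
Constraint 2 (V < W) on D(V)={2,6,7} D(W)={6,7}: V {2,6,7}->{2,6}
So after constraint 2: D(V) = {2,6}

Answer: {2,6}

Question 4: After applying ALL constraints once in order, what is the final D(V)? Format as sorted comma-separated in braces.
Answer: {2,6}

Derivation:
Constraint 1 (W + U = Y) on D(W)={3,6,7} D(U)={1,3,8} D(Y)={1,2,5,7,8}: W {3,6,7}->{6,7}; U {1,3,8}->{1}; Y {1,2,5,7,8}->{7,8}
Constraint 2 (V < W) on D(V)={2,6,7} D(W)={6,7}: V {2,6,7}->{2,6}
Constraint 3 (W < Y) on D(W)={6,7} D(Y)={7,8}: no change
So after all 3 constraints: D(V) = {2,6}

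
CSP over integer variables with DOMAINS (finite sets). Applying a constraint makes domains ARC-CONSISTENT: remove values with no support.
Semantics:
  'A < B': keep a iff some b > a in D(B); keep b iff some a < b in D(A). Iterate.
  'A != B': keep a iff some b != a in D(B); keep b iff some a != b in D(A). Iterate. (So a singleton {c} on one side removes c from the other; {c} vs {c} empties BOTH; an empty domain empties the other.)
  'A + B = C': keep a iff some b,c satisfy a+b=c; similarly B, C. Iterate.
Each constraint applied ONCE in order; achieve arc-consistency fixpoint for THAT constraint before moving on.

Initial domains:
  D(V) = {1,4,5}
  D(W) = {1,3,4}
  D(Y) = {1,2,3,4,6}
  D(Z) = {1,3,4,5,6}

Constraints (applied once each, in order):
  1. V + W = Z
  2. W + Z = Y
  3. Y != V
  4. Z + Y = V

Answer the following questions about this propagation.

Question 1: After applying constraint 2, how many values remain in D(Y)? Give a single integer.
Answer: 1

Derivation:
Constraint 1 (V + W = Z) on D(V)={1,4,5} D(W)={1,3,4} D(Z)={1,3,4,5,6}: Z {1,3,4,5,6}->{4,5,6}
Constraint 2 (W + Z = Y) on D(W)={1,3,4} D(Z)={4,5,6} D(Y)={1,2,3,4,6}: W {1,3,4}->{1}; Z {4,5,6}->{5}; Y {1,2,3,4,6}->{6}
So after constraint 2: D(Y)={6}, size = 1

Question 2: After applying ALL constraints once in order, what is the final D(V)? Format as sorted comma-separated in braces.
Constraint 1 (V + W = Z) on D(V)={1,4,5} D(W)={1,3,4} D(Z)={1,3,4,5,6}: Z {1,3,4,5,6}->{4,5,6}
Constraint 2 (W + Z = Y) on D(W)={1,3,4} D(Z)={4,5,6} D(Y)={1,2,3,4,6}: W {1,3,4}->{1}; Z {4,5,6}->{5}; Y {1,2,3,4,6}->{6}
Constraint 3 (Y != V) on D(Y)={6} D(V)={1,4,5}: no change
Constraint 4 (Z + Y = V) on D(Z)={5} D(Y)={6} D(V)={1,4,5}: Z {5}->{}; Y {6}->{}; V {1,4,5}->{}
So after all 4 constraints: D(V) = {}

Answer: {}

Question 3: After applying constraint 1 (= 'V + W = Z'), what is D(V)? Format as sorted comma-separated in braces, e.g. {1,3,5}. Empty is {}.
Answer: {1,4,5}

Derivation:
Constraint 1 (V + W = Z) on D(V)={1,4,5} D(W)={1,3,4} D(Z)={1,3,4,5,6}: Z {1,3,4,5,6}->{4,5,6}
So after constraint 1: D(V) = {1,4,5}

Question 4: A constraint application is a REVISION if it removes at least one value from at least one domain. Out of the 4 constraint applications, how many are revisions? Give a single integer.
Constraint 1 (V + W = Z) on D(V)={1,4,5} D(W)={1,3,4} D(Z)={1,3,4,5,6}: Z {1,3,4,5,6}->{4,5,6} => REVISION
Constraint 2 (W + Z = Y) on D(W)={1,3,4} D(Z)={4,5,6} D(Y)={1,2,3,4,6}: W {1,3,4}->{1}; Z {4,5,6}->{5}; Y {1,2,3,4,6}->{6} => REVISION
Constraint 3 (Y != V) on D(Y)={6} D(V)={1,4,5}: no change => not a revision
Constraint 4 (Z + Y = V) on D(Z)={5} D(Y)={6} D(V)={1,4,5}: Z {5}->{}; Y {6}->{}; V {1,4,5}->{} => REVISION
Total revisions = 3

Answer: 3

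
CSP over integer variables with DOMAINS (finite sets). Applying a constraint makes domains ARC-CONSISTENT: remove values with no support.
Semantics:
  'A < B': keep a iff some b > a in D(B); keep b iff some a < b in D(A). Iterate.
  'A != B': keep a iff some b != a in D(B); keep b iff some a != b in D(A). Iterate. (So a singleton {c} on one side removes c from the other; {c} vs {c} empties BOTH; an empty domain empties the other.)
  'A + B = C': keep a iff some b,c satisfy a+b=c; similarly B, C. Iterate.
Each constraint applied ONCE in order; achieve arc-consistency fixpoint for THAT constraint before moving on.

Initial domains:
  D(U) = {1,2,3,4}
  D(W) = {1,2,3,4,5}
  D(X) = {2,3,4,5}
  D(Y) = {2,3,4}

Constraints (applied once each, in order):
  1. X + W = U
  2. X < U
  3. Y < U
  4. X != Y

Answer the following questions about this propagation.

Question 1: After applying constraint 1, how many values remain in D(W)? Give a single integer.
Constraint 1 (X + W = U) on D(X)={2,3,4,5} D(W)={1,2,3,4,5} D(U)={1,2,3,4}: X {2,3,4,5}->{2,3}; W {1,2,3,4,5}->{1,2}; U {1,2,3,4}->{3,4}
So after constraint 1: D(W)={1,2}, size = 2

Answer: 2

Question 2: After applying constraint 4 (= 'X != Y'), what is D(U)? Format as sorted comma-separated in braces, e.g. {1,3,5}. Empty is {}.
Answer: {3,4}

Derivation:
Constraint 1 (X + W = U) on D(X)={2,3,4,5} D(W)={1,2,3,4,5} D(U)={1,2,3,4}: X {2,3,4,5}->{2,3}; W {1,2,3,4,5}->{1,2}; U {1,2,3,4}->{3,4}
Constraint 2 (X < U) on D(X)={2,3} D(U)={3,4}: no change
Constraint 3 (Y < U) on D(Y)={2,3,4} D(U)={3,4}: Y {2,3,4}->{2,3}
Constraint 4 (X != Y) on D(X)={2,3} D(Y)={2,3}: no change
So after constraint 4: D(U) = {3,4}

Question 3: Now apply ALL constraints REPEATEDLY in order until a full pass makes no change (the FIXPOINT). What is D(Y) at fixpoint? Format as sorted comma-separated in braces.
pass 0 (initial): D(Y)={2,3,4}
pass 1: U {1,2,3,4}->{3,4}; W {1,2,3,4,5}->{1,2}; X {2,3,4,5}->{2,3}; Y {2,3,4}->{2,3}
pass 2: no change
Fixpoint after 2 passes: D(Y) = {2,3}

Answer: {2,3}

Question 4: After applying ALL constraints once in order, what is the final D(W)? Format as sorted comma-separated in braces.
Answer: {1,2}

Derivation:
Constraint 1 (X + W = U) on D(X)={2,3,4,5} D(W)={1,2,3,4,5} D(U)={1,2,3,4}: X {2,3,4,5}->{2,3}; W {1,2,3,4,5}->{1,2}; U {1,2,3,4}->{3,4}
Constraint 2 (X < U) on D(X)={2,3} D(U)={3,4}: no change
Constraint 3 (Y < U) on D(Y)={2,3,4} D(U)={3,4}: Y {2,3,4}->{2,3}
Constraint 4 (X != Y) on D(X)={2,3} D(Y)={2,3}: no change
So after all 4 constraints: D(W) = {1,2}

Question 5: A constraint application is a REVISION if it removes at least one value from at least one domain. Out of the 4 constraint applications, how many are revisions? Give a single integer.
Answer: 2

Derivation:
Constraint 1 (X + W = U) on D(X)={2,3,4,5} D(W)={1,2,3,4,5} D(U)={1,2,3,4}: X {2,3,4,5}->{2,3}; W {1,2,3,4,5}->{1,2}; U {1,2,3,4}->{3,4} => REVISION
Constraint 2 (X < U) on D(X)={2,3} D(U)={3,4}: no change => not a revision
Constraint 3 (Y < U) on D(Y)={2,3,4} D(U)={3,4}: Y {2,3,4}->{2,3} => REVISION
Constraint 4 (X != Y) on D(X)={2,3} D(Y)={2,3}: no change => not a revision
Total revisions = 2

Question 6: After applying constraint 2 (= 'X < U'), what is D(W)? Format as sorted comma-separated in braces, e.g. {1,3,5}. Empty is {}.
Constraint 1 (X + W = U) on D(X)={2,3,4,5} D(W)={1,2,3,4,5} D(U)={1,2,3,4}: X {2,3,4,5}->{2,3}; W {1,2,3,4,5}->{1,2}; U {1,2,3,4}->{3,4}
Constraint 2 (X < U) on D(X)={2,3} D(U)={3,4}: no change
So after constraint 2: D(W) = {1,2}

Answer: {1,2}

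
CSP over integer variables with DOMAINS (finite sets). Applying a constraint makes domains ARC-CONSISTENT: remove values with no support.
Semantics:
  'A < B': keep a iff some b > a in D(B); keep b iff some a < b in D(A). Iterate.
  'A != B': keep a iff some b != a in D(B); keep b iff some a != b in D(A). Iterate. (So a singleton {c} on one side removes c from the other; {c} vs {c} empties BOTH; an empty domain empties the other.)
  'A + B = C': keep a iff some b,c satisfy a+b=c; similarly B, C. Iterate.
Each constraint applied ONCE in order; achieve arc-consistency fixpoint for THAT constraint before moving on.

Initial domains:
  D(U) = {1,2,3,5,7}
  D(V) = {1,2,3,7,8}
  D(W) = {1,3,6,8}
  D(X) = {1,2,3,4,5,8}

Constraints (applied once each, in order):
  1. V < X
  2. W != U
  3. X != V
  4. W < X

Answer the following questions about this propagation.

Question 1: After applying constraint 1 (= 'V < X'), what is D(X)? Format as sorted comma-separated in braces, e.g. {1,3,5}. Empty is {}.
Constraint 1 (V < X) on D(V)={1,2,3,7,8} D(X)={1,2,3,4,5,8}: V {1,2,3,7,8}->{1,2,3,7}; X {1,2,3,4,5,8}->{2,3,4,5,8}
So after constraint 1: D(X) = {2,3,4,5,8}

Answer: {2,3,4,5,8}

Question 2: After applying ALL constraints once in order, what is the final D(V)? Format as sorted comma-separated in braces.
Answer: {1,2,3,7}

Derivation:
Constraint 1 (V < X) on D(V)={1,2,3,7,8} D(X)={1,2,3,4,5,8}: V {1,2,3,7,8}->{1,2,3,7}; X {1,2,3,4,5,8}->{2,3,4,5,8}
Constraint 2 (W != U) on D(W)={1,3,6,8} D(U)={1,2,3,5,7}: no change
Constraint 3 (X != V) on D(X)={2,3,4,5,8} D(V)={1,2,3,7}: no change
Constraint 4 (W < X) on D(W)={1,3,6,8} D(X)={2,3,4,5,8}: W {1,3,6,8}->{1,3,6}
So after all 4 constraints: D(V) = {1,2,3,7}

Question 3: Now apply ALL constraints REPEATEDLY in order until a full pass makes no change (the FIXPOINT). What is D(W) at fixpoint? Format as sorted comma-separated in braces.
pass 0 (initial): D(W)={1,3,6,8}
pass 1: V {1,2,3,7,8}->{1,2,3,7}; W {1,3,6,8}->{1,3,6}; X {1,2,3,4,5,8}->{2,3,4,5,8}
pass 2: no change
Fixpoint after 2 passes: D(W) = {1,3,6}

Answer: {1,3,6}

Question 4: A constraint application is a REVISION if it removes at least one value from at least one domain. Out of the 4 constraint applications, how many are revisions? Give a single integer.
Answer: 2

Derivation:
Constraint 1 (V < X) on D(V)={1,2,3,7,8} D(X)={1,2,3,4,5,8}: V {1,2,3,7,8}->{1,2,3,7}; X {1,2,3,4,5,8}->{2,3,4,5,8} => REVISION
Constraint 2 (W != U) on D(W)={1,3,6,8} D(U)={1,2,3,5,7}: no change => not a revision
Constraint 3 (X != V) on D(X)={2,3,4,5,8} D(V)={1,2,3,7}: no change => not a revision
Constraint 4 (W < X) on D(W)={1,3,6,8} D(X)={2,3,4,5,8}: W {1,3,6,8}->{1,3,6} => REVISION
Total revisions = 2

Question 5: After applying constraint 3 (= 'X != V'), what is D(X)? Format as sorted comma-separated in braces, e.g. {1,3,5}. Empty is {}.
Answer: {2,3,4,5,8}

Derivation:
Constraint 1 (V < X) on D(V)={1,2,3,7,8} D(X)={1,2,3,4,5,8}: V {1,2,3,7,8}->{1,2,3,7}; X {1,2,3,4,5,8}->{2,3,4,5,8}
Constraint 2 (W != U) on D(W)={1,3,6,8} D(U)={1,2,3,5,7}: no change
Constraint 3 (X != V) on D(X)={2,3,4,5,8} D(V)={1,2,3,7}: no change
So after constraint 3: D(X) = {2,3,4,5,8}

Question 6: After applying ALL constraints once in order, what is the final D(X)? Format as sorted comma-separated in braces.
Answer: {2,3,4,5,8}

Derivation:
Constraint 1 (V < X) on D(V)={1,2,3,7,8} D(X)={1,2,3,4,5,8}: V {1,2,3,7,8}->{1,2,3,7}; X {1,2,3,4,5,8}->{2,3,4,5,8}
Constraint 2 (W != U) on D(W)={1,3,6,8} D(U)={1,2,3,5,7}: no change
Constraint 3 (X != V) on D(X)={2,3,4,5,8} D(V)={1,2,3,7}: no change
Constraint 4 (W < X) on D(W)={1,3,6,8} D(X)={2,3,4,5,8}: W {1,3,6,8}->{1,3,6}
So after all 4 constraints: D(X) = {2,3,4,5,8}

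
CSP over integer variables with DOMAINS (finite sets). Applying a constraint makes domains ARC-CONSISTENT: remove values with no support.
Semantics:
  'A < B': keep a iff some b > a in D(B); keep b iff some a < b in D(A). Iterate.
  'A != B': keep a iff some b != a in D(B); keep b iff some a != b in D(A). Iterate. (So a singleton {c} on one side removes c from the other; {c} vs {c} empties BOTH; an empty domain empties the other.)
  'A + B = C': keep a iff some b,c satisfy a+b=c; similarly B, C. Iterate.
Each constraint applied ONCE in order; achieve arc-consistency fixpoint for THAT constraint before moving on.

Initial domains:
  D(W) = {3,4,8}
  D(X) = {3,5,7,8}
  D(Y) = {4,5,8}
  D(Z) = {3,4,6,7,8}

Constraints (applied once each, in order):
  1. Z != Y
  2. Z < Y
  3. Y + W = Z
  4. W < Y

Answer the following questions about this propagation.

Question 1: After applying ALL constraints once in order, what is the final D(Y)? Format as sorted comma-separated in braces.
Answer: {4}

Derivation:
Constraint 1 (Z != Y) on D(Z)={3,4,6,7,8} D(Y)={4,5,8}: no change
Constraint 2 (Z < Y) on D(Z)={3,4,6,7,8} D(Y)={4,5,8}: Z {3,4,6,7,8}->{3,4,6,7}
Constraint 3 (Y + W = Z) on D(Y)={4,5,8} D(W)={3,4,8} D(Z)={3,4,6,7}: Y {4,5,8}->{4}; W {3,4,8}->{3}; Z {3,4,6,7}->{7}
Constraint 4 (W < Y) on D(W)={3} D(Y)={4}: no change
So after all 4 constraints: D(Y) = {4}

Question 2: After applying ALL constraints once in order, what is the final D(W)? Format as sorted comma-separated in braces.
Answer: {3}

Derivation:
Constraint 1 (Z != Y) on D(Z)={3,4,6,7,8} D(Y)={4,5,8}: no change
Constraint 2 (Z < Y) on D(Z)={3,4,6,7,8} D(Y)={4,5,8}: Z {3,4,6,7,8}->{3,4,6,7}
Constraint 3 (Y + W = Z) on D(Y)={4,5,8} D(W)={3,4,8} D(Z)={3,4,6,7}: Y {4,5,8}->{4}; W {3,4,8}->{3}; Z {3,4,6,7}->{7}
Constraint 4 (W < Y) on D(W)={3} D(Y)={4}: no change
So after all 4 constraints: D(W) = {3}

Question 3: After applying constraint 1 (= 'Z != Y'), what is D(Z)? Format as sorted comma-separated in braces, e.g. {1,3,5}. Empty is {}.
Answer: {3,4,6,7,8}

Derivation:
Constraint 1 (Z != Y) on D(Z)={3,4,6,7,8} D(Y)={4,5,8}: no change
So after constraint 1: D(Z) = {3,4,6,7,8}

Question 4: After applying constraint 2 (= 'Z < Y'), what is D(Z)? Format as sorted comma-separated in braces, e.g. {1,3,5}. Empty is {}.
Answer: {3,4,6,7}

Derivation:
Constraint 1 (Z != Y) on D(Z)={3,4,6,7,8} D(Y)={4,5,8}: no change
Constraint 2 (Z < Y) on D(Z)={3,4,6,7,8} D(Y)={4,5,8}: Z {3,4,6,7,8}->{3,4,6,7}
So after constraint 2: D(Z) = {3,4,6,7}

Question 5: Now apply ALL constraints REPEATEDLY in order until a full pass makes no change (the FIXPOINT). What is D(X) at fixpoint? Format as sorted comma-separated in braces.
Answer: {3,5,7,8}

Derivation:
pass 0 (initial): D(X)={3,5,7,8}
pass 1: W {3,4,8}->{3}; Y {4,5,8}->{4}; Z {3,4,6,7,8}->{7}
pass 2: W {3}->{}; Y {4}->{}; Z {7}->{}
pass 3: no change
Fixpoint after 3 passes: D(X) = {3,5,7,8}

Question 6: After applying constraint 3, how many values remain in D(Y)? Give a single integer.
Constraint 1 (Z != Y) on D(Z)={3,4,6,7,8} D(Y)={4,5,8}: no change
Constraint 2 (Z < Y) on D(Z)={3,4,6,7,8} D(Y)={4,5,8}: Z {3,4,6,7,8}->{3,4,6,7}
Constraint 3 (Y + W = Z) on D(Y)={4,5,8} D(W)={3,4,8} D(Z)={3,4,6,7}: Y {4,5,8}->{4}; W {3,4,8}->{3}; Z {3,4,6,7}->{7}
So after constraint 3: D(Y)={4}, size = 1

Answer: 1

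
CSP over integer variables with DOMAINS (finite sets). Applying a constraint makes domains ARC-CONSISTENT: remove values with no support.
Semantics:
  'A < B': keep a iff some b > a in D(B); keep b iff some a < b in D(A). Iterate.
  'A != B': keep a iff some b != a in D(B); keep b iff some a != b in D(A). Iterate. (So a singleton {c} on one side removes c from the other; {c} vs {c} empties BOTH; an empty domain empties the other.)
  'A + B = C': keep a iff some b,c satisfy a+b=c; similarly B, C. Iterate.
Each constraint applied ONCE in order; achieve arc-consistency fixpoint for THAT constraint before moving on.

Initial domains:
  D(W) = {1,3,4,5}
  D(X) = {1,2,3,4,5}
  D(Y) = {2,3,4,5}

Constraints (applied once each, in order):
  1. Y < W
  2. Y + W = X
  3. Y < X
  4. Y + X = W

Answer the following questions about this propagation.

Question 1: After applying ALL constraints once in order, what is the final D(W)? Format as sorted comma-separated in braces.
Constraint 1 (Y < W) on D(Y)={2,3,4,5} D(W)={1,3,4,5}: Y {2,3,4,5}->{2,3,4}; W {1,3,4,5}->{3,4,5}
Constraint 2 (Y + W = X) on D(Y)={2,3,4} D(W)={3,4,5} D(X)={1,2,3,4,5}: Y {2,3,4}->{2}; W {3,4,5}->{3}; X {1,2,3,4,5}->{5}
Constraint 3 (Y < X) on D(Y)={2} D(X)={5}: no change
Constraint 4 (Y + X = W) on D(Y)={2} D(X)={5} D(W)={3}: Y {2}->{}; X {5}->{}; W {3}->{}
So after all 4 constraints: D(W) = {}

Answer: {}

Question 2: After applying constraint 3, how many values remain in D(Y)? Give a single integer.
Constraint 1 (Y < W) on D(Y)={2,3,4,5} D(W)={1,3,4,5}: Y {2,3,4,5}->{2,3,4}; W {1,3,4,5}->{3,4,5}
Constraint 2 (Y + W = X) on D(Y)={2,3,4} D(W)={3,4,5} D(X)={1,2,3,4,5}: Y {2,3,4}->{2}; W {3,4,5}->{3}; X {1,2,3,4,5}->{5}
Constraint 3 (Y < X) on D(Y)={2} D(X)={5}: no change
So after constraint 3: D(Y)={2}, size = 1

Answer: 1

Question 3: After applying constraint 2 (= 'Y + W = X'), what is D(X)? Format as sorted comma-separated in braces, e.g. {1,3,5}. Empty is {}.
Answer: {5}

Derivation:
Constraint 1 (Y < W) on D(Y)={2,3,4,5} D(W)={1,3,4,5}: Y {2,3,4,5}->{2,3,4}; W {1,3,4,5}->{3,4,5}
Constraint 2 (Y + W = X) on D(Y)={2,3,4} D(W)={3,4,5} D(X)={1,2,3,4,5}: Y {2,3,4}->{2}; W {3,4,5}->{3}; X {1,2,3,4,5}->{5}
So after constraint 2: D(X) = {5}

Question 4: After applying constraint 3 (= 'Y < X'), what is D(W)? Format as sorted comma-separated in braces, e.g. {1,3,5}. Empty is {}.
Answer: {3}

Derivation:
Constraint 1 (Y < W) on D(Y)={2,3,4,5} D(W)={1,3,4,5}: Y {2,3,4,5}->{2,3,4}; W {1,3,4,5}->{3,4,5}
Constraint 2 (Y + W = X) on D(Y)={2,3,4} D(W)={3,4,5} D(X)={1,2,3,4,5}: Y {2,3,4}->{2}; W {3,4,5}->{3}; X {1,2,3,4,5}->{5}
Constraint 3 (Y < X) on D(Y)={2} D(X)={5}: no change
So after constraint 3: D(W) = {3}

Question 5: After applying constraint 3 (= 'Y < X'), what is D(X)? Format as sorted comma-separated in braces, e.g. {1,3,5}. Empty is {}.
Answer: {5}

Derivation:
Constraint 1 (Y < W) on D(Y)={2,3,4,5} D(W)={1,3,4,5}: Y {2,3,4,5}->{2,3,4}; W {1,3,4,5}->{3,4,5}
Constraint 2 (Y + W = X) on D(Y)={2,3,4} D(W)={3,4,5} D(X)={1,2,3,4,5}: Y {2,3,4}->{2}; W {3,4,5}->{3}; X {1,2,3,4,5}->{5}
Constraint 3 (Y < X) on D(Y)={2} D(X)={5}: no change
So after constraint 3: D(X) = {5}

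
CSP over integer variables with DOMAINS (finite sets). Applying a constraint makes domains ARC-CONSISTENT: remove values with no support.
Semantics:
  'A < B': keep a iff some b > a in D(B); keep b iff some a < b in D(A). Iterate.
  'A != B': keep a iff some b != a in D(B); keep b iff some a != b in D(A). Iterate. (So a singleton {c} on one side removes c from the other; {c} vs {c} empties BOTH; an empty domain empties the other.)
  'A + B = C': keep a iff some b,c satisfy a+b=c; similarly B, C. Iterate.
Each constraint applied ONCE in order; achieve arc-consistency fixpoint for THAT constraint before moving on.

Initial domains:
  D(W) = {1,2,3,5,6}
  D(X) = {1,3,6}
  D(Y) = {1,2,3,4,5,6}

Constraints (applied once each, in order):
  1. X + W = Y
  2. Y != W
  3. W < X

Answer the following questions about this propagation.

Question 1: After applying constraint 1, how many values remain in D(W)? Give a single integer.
Constraint 1 (X + W = Y) on D(X)={1,3,6} D(W)={1,2,3,5,6} D(Y)={1,2,3,4,5,6}: X {1,3,6}->{1,3}; W {1,2,3,5,6}->{1,2,3,5}; Y {1,2,3,4,5,6}->{2,3,4,5,6}
So after constraint 1: D(W)={1,2,3,5}, size = 4

Answer: 4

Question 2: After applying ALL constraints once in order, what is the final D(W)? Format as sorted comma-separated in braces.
Answer: {1,2}

Derivation:
Constraint 1 (X + W = Y) on D(X)={1,3,6} D(W)={1,2,3,5,6} D(Y)={1,2,3,4,5,6}: X {1,3,6}->{1,3}; W {1,2,3,5,6}->{1,2,3,5}; Y {1,2,3,4,5,6}->{2,3,4,5,6}
Constraint 2 (Y != W) on D(Y)={2,3,4,5,6} D(W)={1,2,3,5}: no change
Constraint 3 (W < X) on D(W)={1,2,3,5} D(X)={1,3}: W {1,2,3,5}->{1,2}; X {1,3}->{3}
So after all 3 constraints: D(W) = {1,2}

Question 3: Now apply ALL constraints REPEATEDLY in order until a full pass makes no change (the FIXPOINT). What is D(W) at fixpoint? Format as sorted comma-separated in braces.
Answer: {1,2}

Derivation:
pass 0 (initial): D(W)={1,2,3,5,6}
pass 1: W {1,2,3,5,6}->{1,2}; X {1,3,6}->{3}; Y {1,2,3,4,5,6}->{2,3,4,5,6}
pass 2: Y {2,3,4,5,6}->{4,5}
pass 3: no change
Fixpoint after 3 passes: D(W) = {1,2}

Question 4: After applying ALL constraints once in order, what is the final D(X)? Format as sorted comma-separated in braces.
Constraint 1 (X + W = Y) on D(X)={1,3,6} D(W)={1,2,3,5,6} D(Y)={1,2,3,4,5,6}: X {1,3,6}->{1,3}; W {1,2,3,5,6}->{1,2,3,5}; Y {1,2,3,4,5,6}->{2,3,4,5,6}
Constraint 2 (Y != W) on D(Y)={2,3,4,5,6} D(W)={1,2,3,5}: no change
Constraint 3 (W < X) on D(W)={1,2,3,5} D(X)={1,3}: W {1,2,3,5}->{1,2}; X {1,3}->{3}
So after all 3 constraints: D(X) = {3}

Answer: {3}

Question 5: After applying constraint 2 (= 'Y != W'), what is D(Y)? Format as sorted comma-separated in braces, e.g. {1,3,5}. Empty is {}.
Constraint 1 (X + W = Y) on D(X)={1,3,6} D(W)={1,2,3,5,6} D(Y)={1,2,3,4,5,6}: X {1,3,6}->{1,3}; W {1,2,3,5,6}->{1,2,3,5}; Y {1,2,3,4,5,6}->{2,3,4,5,6}
Constraint 2 (Y != W) on D(Y)={2,3,4,5,6} D(W)={1,2,3,5}: no change
So after constraint 2: D(Y) = {2,3,4,5,6}

Answer: {2,3,4,5,6}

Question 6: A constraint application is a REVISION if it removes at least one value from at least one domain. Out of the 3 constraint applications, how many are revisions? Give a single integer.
Constraint 1 (X + W = Y) on D(X)={1,3,6} D(W)={1,2,3,5,6} D(Y)={1,2,3,4,5,6}: X {1,3,6}->{1,3}; W {1,2,3,5,6}->{1,2,3,5}; Y {1,2,3,4,5,6}->{2,3,4,5,6} => REVISION
Constraint 2 (Y != W) on D(Y)={2,3,4,5,6} D(W)={1,2,3,5}: no change => not a revision
Constraint 3 (W < X) on D(W)={1,2,3,5} D(X)={1,3}: W {1,2,3,5}->{1,2}; X {1,3}->{3} => REVISION
Total revisions = 2

Answer: 2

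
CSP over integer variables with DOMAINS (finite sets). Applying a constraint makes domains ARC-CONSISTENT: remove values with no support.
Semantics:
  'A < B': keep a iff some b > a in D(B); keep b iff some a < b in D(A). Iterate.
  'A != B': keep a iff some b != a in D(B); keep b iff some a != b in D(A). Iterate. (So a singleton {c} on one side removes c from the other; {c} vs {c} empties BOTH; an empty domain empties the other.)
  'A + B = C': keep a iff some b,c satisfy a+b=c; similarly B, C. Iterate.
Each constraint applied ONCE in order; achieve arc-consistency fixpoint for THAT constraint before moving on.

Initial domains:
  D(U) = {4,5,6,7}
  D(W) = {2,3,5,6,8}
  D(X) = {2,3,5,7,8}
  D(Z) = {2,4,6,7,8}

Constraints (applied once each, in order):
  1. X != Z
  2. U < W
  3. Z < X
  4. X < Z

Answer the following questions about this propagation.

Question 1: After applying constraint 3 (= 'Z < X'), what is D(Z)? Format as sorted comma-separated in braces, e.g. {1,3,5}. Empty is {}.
Answer: {2,4,6,7}

Derivation:
Constraint 1 (X != Z) on D(X)={2,3,5,7,8} D(Z)={2,4,6,7,8}: no change
Constraint 2 (U < W) on D(U)={4,5,6,7} D(W)={2,3,5,6,8}: W {2,3,5,6,8}->{5,6,8}
Constraint 3 (Z < X) on D(Z)={2,4,6,7,8} D(X)={2,3,5,7,8}: Z {2,4,6,7,8}->{2,4,6,7}; X {2,3,5,7,8}->{3,5,7,8}
So after constraint 3: D(Z) = {2,4,6,7}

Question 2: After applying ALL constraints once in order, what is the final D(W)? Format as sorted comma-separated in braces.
Answer: {5,6,8}

Derivation:
Constraint 1 (X != Z) on D(X)={2,3,5,7,8} D(Z)={2,4,6,7,8}: no change
Constraint 2 (U < W) on D(U)={4,5,6,7} D(W)={2,3,5,6,8}: W {2,3,5,6,8}->{5,6,8}
Constraint 3 (Z < X) on D(Z)={2,4,6,7,8} D(X)={2,3,5,7,8}: Z {2,4,6,7,8}->{2,4,6,7}; X {2,3,5,7,8}->{3,5,7,8}
Constraint 4 (X < Z) on D(X)={3,5,7,8} D(Z)={2,4,6,7}: X {3,5,7,8}->{3,5}; Z {2,4,6,7}->{4,6,7}
So after all 4 constraints: D(W) = {5,6,8}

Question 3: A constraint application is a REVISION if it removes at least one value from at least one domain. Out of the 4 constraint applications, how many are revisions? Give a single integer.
Answer: 3

Derivation:
Constraint 1 (X != Z) on D(X)={2,3,5,7,8} D(Z)={2,4,6,7,8}: no change => not a revision
Constraint 2 (U < W) on D(U)={4,5,6,7} D(W)={2,3,5,6,8}: W {2,3,5,6,8}->{5,6,8} => REVISION
Constraint 3 (Z < X) on D(Z)={2,4,6,7,8} D(X)={2,3,5,7,8}: Z {2,4,6,7,8}->{2,4,6,7}; X {2,3,5,7,8}->{3,5,7,8} => REVISION
Constraint 4 (X < Z) on D(X)={3,5,7,8} D(Z)={2,4,6,7}: X {3,5,7,8}->{3,5}; Z {2,4,6,7}->{4,6,7} => REVISION
Total revisions = 3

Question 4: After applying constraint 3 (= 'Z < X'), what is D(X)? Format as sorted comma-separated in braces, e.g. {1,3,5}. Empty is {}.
Answer: {3,5,7,8}

Derivation:
Constraint 1 (X != Z) on D(X)={2,3,5,7,8} D(Z)={2,4,6,7,8}: no change
Constraint 2 (U < W) on D(U)={4,5,6,7} D(W)={2,3,5,6,8}: W {2,3,5,6,8}->{5,6,8}
Constraint 3 (Z < X) on D(Z)={2,4,6,7,8} D(X)={2,3,5,7,8}: Z {2,4,6,7,8}->{2,4,6,7}; X {2,3,5,7,8}->{3,5,7,8}
So after constraint 3: D(X) = {3,5,7,8}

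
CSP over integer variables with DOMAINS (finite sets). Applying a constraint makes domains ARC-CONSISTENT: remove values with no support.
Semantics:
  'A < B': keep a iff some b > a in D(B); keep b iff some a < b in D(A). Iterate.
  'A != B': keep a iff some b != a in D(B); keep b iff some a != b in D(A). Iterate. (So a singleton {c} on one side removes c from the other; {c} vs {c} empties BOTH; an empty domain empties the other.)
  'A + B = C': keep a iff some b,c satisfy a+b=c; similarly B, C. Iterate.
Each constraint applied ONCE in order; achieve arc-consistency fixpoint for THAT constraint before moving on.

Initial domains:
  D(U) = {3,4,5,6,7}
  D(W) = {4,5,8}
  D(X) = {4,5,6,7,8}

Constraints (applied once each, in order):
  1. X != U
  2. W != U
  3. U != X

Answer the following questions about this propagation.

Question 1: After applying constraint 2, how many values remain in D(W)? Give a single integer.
Answer: 3

Derivation:
Constraint 1 (X != U) on D(X)={4,5,6,7,8} D(U)={3,4,5,6,7}: no change
Constraint 2 (W != U) on D(W)={4,5,8} D(U)={3,4,5,6,7}: no change
So after constraint 2: D(W)={4,5,8}, size = 3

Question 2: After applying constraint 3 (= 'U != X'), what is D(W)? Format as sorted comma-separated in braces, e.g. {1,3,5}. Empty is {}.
Answer: {4,5,8}

Derivation:
Constraint 1 (X != U) on D(X)={4,5,6,7,8} D(U)={3,4,5,6,7}: no change
Constraint 2 (W != U) on D(W)={4,5,8} D(U)={3,4,5,6,7}: no change
Constraint 3 (U != X) on D(U)={3,4,5,6,7} D(X)={4,5,6,7,8}: no change
So after constraint 3: D(W) = {4,5,8}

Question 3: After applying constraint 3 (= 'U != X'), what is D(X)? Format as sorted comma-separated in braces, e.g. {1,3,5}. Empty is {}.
Constraint 1 (X != U) on D(X)={4,5,6,7,8} D(U)={3,4,5,6,7}: no change
Constraint 2 (W != U) on D(W)={4,5,8} D(U)={3,4,5,6,7}: no change
Constraint 3 (U != X) on D(U)={3,4,5,6,7} D(X)={4,5,6,7,8}: no change
So after constraint 3: D(X) = {4,5,6,7,8}

Answer: {4,5,6,7,8}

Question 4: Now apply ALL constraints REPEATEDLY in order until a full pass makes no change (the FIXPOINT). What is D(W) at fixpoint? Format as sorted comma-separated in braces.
Answer: {4,5,8}

Derivation:
pass 0 (initial): D(W)={4,5,8}
pass 1: no change
Fixpoint after 1 passes: D(W) = {4,5,8}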